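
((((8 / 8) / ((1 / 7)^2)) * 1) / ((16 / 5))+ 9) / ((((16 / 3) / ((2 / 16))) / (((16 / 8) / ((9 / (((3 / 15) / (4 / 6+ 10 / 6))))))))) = 389 / 35840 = 0.01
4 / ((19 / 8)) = 32 / 19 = 1.68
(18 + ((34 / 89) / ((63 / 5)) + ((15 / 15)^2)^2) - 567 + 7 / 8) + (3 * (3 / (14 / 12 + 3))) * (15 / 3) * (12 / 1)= -93635707 / 224280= -417.49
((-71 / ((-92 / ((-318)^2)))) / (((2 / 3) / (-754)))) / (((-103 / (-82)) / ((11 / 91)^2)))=-1549426832514 / 1509053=-1026754.42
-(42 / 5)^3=-74088 / 125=-592.70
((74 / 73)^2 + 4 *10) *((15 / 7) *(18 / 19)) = 59031720 / 708757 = 83.29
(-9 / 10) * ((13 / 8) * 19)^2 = -857.94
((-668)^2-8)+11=446227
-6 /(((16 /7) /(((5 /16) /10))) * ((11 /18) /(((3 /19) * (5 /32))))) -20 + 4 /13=-219189239 /11128832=-19.70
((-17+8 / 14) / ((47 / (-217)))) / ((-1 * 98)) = -3565 / 4606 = -0.77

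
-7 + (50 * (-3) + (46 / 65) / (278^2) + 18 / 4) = -191519401 / 1255865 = -152.50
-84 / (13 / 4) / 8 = -42 / 13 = -3.23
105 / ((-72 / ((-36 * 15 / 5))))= 315 / 2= 157.50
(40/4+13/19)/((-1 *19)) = -203/361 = -0.56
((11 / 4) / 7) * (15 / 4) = 165 / 112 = 1.47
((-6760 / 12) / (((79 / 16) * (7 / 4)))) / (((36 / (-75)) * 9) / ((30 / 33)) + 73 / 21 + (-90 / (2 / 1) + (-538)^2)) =-6760000 / 30006926527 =-0.00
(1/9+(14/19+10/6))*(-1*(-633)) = 90730/57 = 1591.75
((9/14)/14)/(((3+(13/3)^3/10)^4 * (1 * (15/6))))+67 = 268413653121679483/4006173855801649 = 67.00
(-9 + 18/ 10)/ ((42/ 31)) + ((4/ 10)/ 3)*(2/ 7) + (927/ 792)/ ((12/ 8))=-20771/ 4620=-4.50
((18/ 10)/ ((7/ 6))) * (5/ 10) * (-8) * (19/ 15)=-1368/ 175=-7.82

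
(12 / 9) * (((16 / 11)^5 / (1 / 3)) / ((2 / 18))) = 37748736 / 161051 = 234.39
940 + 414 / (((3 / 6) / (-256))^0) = 1354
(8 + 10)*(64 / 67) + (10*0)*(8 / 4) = 1152 / 67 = 17.19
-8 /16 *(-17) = 17 /2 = 8.50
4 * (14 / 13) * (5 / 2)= 140 / 13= 10.77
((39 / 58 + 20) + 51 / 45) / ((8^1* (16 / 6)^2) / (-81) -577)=-0.04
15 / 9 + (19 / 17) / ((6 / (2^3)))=161 / 51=3.16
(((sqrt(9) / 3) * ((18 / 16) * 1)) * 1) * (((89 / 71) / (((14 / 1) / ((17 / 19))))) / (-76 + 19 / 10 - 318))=-22695 / 98736008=-0.00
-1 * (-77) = 77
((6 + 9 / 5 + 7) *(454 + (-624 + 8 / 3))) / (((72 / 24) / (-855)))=705812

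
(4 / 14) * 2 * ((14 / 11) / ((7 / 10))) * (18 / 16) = 90 / 77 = 1.17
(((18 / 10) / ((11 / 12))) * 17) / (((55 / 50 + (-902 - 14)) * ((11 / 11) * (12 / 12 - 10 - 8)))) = 216 / 100639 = 0.00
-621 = -621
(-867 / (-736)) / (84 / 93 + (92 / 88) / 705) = 1.30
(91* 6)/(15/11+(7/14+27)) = 12012/635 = 18.92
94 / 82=47 / 41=1.15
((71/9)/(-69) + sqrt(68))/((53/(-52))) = 3692/32913 - 104*sqrt(17)/53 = -7.98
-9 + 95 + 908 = 994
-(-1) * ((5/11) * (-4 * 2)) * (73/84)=-730/231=-3.16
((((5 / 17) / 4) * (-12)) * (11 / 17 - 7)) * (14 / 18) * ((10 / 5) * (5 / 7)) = 1800 / 289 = 6.23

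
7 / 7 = 1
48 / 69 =16 / 23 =0.70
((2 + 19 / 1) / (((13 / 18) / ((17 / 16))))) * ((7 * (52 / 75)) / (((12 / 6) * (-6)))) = -2499 / 200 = -12.50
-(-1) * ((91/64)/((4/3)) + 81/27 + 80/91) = 115211/23296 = 4.95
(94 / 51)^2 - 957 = -2480321 / 2601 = -953.60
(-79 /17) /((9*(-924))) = 79 /141372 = 0.00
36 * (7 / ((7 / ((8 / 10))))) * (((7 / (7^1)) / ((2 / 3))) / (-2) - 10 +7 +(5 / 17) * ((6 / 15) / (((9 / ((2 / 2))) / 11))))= -8828 / 85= -103.86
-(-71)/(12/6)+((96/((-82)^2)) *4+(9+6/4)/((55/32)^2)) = 39.11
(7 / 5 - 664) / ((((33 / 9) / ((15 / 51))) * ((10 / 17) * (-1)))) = 9939 / 110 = 90.35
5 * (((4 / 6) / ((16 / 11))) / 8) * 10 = 275 / 96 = 2.86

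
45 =45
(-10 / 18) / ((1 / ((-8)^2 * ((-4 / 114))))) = 640 / 513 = 1.25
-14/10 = -7/5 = -1.40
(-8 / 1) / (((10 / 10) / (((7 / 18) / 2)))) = -14 / 9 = -1.56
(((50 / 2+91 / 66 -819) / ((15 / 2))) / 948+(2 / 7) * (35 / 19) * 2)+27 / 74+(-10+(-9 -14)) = -10455521189 / 329889780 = -31.69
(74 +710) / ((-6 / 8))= -3136 / 3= -1045.33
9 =9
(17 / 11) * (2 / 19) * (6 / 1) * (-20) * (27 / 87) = -6.06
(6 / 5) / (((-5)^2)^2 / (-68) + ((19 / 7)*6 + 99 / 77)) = 2856 / 19945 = 0.14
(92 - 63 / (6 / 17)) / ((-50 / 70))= 1211 / 10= 121.10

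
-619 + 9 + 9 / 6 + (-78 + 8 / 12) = -4115 / 6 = -685.83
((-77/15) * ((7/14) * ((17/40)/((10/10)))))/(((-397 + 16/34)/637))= 2025023/1155600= 1.75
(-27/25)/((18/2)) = -3/25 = -0.12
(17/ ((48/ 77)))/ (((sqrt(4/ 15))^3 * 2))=6545 * sqrt(15)/ 256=99.02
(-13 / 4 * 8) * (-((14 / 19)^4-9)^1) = -29496298 / 130321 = -226.34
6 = 6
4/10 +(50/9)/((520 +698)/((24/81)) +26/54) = 891026/2220065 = 0.40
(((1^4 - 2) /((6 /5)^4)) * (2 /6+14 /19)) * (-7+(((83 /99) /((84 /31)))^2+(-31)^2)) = -492.40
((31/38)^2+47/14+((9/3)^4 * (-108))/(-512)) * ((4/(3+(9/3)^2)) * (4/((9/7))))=6827701/311904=21.89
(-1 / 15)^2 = 1 / 225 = 0.00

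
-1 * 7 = -7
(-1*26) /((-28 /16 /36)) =3744 /7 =534.86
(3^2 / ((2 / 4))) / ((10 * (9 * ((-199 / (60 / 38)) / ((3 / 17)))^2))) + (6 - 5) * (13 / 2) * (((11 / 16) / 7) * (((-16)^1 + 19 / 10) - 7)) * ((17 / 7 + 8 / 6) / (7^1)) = -9848197692103643 / 1360431097005120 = -7.24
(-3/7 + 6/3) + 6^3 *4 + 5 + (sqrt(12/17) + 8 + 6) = 885.41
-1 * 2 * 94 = -188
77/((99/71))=55.22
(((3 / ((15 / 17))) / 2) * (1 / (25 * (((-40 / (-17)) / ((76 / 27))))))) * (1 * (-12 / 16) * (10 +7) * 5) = -93347 / 18000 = -5.19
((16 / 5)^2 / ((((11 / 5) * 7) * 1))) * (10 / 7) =512 / 539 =0.95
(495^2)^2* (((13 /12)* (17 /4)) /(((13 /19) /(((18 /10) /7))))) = 103885885456.47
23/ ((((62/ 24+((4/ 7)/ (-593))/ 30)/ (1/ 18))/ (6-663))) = -209085870/ 643397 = -324.97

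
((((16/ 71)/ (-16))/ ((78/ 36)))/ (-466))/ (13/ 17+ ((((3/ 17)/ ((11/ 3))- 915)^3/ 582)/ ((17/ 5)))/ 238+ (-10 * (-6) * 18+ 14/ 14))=-1283194343893/ 50095684909711437490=-0.00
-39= -39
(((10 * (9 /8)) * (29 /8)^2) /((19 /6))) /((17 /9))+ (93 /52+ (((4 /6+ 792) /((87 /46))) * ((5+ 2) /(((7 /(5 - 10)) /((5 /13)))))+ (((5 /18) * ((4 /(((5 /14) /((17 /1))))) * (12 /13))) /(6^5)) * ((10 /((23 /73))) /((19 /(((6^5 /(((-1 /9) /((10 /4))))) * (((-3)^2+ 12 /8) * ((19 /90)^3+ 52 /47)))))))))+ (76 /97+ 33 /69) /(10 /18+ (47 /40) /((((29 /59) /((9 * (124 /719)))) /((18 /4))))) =-32925138145705217461587823 /1477958823312115098240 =-22277.44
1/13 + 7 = 92/13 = 7.08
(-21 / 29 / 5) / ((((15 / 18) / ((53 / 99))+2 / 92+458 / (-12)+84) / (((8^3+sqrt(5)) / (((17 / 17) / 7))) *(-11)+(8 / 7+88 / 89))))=11826738 *sqrt(5) / 50281505+538891658208 / 4475053945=120.95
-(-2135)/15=427/3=142.33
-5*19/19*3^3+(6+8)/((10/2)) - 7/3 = -2018/15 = -134.53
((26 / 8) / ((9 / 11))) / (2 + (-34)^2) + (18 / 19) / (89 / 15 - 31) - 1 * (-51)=1897317313 / 37227384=50.97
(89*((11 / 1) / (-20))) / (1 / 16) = -3916 / 5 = -783.20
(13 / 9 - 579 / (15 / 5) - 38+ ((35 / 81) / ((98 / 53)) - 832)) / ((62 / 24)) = -2407078 / 5859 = -410.83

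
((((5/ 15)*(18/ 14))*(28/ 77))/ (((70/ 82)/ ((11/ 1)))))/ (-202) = -246/ 24745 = -0.01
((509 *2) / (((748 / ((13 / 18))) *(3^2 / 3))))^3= 289723287113 / 8237512489536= 0.04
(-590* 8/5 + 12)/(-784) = 233/196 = 1.19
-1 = -1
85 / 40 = 2.12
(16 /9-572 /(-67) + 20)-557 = -317591 /603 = -526.68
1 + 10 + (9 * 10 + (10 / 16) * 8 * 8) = 141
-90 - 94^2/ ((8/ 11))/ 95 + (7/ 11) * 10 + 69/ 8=-1696251/ 8360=-202.90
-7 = -7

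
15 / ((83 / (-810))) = -146.39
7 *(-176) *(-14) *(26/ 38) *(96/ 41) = 21525504/ 779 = 27632.23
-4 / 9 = -0.44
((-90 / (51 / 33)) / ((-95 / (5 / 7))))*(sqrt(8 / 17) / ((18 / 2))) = 220*sqrt(34) / 38437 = 0.03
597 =597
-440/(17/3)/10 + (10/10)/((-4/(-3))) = -477/68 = -7.01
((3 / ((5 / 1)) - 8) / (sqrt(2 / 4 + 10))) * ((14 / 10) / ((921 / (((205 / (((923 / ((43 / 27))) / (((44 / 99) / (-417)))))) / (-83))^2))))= -1840036048 * sqrt(42) / 166504175457030316034883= -0.00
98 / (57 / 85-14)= -8330 / 1133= -7.35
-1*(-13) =13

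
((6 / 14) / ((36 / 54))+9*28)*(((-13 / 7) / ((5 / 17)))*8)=-3126708 / 245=-12762.07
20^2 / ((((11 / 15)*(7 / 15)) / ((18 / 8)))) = 202500 / 77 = 2629.87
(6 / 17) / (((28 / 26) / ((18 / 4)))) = 1.47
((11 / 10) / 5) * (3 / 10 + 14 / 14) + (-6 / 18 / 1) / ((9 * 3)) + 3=132583 / 40500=3.27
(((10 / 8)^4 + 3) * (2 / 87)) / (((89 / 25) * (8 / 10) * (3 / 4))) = 174125 / 2973312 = 0.06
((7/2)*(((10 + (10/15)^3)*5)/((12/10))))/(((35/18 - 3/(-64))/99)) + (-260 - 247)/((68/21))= 570031091/77996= 7308.47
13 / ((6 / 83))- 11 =1013 / 6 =168.83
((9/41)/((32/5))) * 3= 135/1312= 0.10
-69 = -69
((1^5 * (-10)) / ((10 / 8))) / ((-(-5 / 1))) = -8 / 5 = -1.60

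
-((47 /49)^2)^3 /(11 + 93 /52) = -560519197108 /9204455988665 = -0.06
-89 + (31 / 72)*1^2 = -6377 / 72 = -88.57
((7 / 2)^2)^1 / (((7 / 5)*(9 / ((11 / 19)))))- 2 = -983 / 684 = -1.44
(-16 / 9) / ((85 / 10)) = -32 / 153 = -0.21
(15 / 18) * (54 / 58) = 45 / 58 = 0.78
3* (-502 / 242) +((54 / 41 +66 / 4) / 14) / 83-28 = -394394263 / 11529364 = -34.21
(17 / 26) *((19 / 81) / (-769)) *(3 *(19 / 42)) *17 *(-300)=2608225 / 1889433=1.38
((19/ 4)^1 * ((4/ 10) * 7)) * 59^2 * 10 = 462973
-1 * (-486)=486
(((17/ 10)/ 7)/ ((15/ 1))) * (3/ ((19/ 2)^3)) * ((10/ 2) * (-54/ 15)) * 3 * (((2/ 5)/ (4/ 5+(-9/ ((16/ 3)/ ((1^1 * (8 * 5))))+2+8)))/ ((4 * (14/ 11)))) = 748/ 176447775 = 0.00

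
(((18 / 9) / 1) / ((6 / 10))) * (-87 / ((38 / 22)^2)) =-35090 / 361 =-97.20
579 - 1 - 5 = 573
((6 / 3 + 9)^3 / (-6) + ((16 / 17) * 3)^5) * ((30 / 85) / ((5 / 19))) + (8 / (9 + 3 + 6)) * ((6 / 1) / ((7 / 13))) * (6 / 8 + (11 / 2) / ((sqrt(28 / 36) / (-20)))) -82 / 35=-11440 * sqrt(7) / 49 -9371035187 / 168962983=-673.16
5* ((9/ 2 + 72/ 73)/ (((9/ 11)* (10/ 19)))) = 18601/ 292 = 63.70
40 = 40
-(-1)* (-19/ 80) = -19/ 80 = -0.24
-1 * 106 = -106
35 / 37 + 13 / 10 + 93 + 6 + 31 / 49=1847059 / 18130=101.88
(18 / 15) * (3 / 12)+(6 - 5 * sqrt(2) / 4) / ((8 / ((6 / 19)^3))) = 22197 / 68590 - 135 * sqrt(2) / 27436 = 0.32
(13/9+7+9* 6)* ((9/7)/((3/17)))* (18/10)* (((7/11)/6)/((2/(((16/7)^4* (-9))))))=-1408794624/132055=-10668.24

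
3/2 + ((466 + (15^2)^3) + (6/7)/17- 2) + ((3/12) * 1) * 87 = 5422169455/476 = 11391112.30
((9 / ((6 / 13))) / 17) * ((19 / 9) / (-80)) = -247 / 8160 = -0.03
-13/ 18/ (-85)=13/ 1530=0.01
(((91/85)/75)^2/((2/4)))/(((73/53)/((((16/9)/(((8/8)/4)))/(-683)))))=-56178304/18236708296875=-0.00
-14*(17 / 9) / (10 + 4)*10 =-170 / 9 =-18.89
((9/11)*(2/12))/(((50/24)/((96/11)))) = 1728/3025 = 0.57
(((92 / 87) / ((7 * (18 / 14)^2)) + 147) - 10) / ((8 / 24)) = 966083 / 2349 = 411.27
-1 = -1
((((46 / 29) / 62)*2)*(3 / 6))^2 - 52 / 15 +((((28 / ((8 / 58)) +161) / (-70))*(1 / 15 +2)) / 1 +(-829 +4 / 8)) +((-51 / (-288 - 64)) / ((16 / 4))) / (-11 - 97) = -863066477778161 / 1024152307200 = -842.71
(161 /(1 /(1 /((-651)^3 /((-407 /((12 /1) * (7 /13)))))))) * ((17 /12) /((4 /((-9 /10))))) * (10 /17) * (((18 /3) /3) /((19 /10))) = -608465 /83871913104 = -0.00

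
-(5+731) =-736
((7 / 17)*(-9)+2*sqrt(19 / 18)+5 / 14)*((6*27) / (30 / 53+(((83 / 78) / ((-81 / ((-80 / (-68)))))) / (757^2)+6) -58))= 6193848733404111 / 587238063737584 -44038238589657*sqrt(38) / 41945575981256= 4.08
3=3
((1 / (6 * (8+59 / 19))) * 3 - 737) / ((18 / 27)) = -932985 / 844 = -1105.43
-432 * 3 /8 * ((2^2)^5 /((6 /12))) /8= -41472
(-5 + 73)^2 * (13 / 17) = 3536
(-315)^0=1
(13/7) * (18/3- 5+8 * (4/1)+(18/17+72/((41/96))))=1836159/4879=376.34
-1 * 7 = -7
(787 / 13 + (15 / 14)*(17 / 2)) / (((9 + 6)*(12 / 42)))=25351 / 1560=16.25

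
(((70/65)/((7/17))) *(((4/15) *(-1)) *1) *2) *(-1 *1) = 272/195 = 1.39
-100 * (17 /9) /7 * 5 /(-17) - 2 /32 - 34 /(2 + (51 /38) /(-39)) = -9223541 /978768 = -9.42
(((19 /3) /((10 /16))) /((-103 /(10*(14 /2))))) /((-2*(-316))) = -266 /24411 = -0.01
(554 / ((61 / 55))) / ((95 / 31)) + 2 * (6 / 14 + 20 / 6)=4150316 / 24339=170.52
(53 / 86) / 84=53 / 7224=0.01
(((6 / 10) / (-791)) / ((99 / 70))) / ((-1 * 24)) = 1 / 44748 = 0.00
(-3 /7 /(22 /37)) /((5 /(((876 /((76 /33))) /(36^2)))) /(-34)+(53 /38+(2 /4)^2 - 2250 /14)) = 5234538 /1158854755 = 0.00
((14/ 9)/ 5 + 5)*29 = 6931/ 45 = 154.02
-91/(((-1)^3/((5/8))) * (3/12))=455/2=227.50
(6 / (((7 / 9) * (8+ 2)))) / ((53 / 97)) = 1.41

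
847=847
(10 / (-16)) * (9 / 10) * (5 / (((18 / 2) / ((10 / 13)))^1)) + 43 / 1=4447 / 104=42.76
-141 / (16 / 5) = -44.06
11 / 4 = 2.75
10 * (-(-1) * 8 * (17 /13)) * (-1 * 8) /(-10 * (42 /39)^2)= 3536 /49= 72.16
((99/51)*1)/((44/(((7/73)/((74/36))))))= 189/91834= 0.00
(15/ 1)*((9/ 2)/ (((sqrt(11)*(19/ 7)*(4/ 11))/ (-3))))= -2835*sqrt(11)/ 152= -61.86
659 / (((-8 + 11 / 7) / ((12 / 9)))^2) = 516656 / 18225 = 28.35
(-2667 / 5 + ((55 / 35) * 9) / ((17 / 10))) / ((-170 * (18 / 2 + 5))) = 312423 / 1416100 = 0.22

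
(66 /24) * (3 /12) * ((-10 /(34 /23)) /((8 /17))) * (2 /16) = -1.24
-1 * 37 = -37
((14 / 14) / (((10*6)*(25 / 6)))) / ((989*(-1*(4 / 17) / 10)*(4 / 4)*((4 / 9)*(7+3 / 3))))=-153 / 3164800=-0.00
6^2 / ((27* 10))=2 / 15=0.13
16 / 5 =3.20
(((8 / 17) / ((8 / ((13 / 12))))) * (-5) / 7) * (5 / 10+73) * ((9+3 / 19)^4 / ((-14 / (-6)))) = -22343006790 / 2215457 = -10085.06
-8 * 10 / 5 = -16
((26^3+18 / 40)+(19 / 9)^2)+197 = 28800209 / 1620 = 17777.91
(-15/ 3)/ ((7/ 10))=-50/ 7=-7.14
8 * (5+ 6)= 88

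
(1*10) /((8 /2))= 2.50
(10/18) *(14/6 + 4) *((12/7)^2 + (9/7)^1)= 2185/147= 14.86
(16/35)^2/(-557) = -256/682325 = -0.00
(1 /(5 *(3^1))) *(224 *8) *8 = 14336 /15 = 955.73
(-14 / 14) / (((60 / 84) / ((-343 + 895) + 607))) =-8113 / 5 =-1622.60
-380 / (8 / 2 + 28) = -95 / 8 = -11.88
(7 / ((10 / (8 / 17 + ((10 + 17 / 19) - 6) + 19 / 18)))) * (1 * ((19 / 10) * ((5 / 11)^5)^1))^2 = 387892421875 / 63494815423248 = 0.01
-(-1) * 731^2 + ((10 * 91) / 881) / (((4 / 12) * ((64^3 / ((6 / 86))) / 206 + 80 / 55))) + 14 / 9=26270003759091943 / 49161385800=534362.56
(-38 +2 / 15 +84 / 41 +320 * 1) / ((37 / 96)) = 5592704 / 7585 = 737.34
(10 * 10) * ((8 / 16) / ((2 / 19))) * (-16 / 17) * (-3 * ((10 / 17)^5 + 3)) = 99398218800 / 24137569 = 4117.99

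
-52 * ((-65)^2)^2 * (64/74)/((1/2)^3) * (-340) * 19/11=3771680047174.45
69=69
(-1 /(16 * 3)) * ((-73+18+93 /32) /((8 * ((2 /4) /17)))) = 28339 /6144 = 4.61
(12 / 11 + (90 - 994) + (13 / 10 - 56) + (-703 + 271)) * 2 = -152857 / 55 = -2779.22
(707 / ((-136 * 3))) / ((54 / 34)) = -707 / 648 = -1.09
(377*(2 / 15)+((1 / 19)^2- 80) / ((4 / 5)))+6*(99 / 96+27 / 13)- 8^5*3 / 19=-5862468083 / 1126320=-5204.98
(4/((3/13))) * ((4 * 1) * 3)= 208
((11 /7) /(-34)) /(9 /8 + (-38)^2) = -4 /125069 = -0.00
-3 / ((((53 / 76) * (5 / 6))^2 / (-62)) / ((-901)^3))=-10070829961344 / 25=-402833198453.76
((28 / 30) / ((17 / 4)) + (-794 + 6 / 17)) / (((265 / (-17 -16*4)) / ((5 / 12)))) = 455229 / 4505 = 101.05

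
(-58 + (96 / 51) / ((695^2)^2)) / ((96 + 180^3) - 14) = -115023383258109 / 11565962122048485625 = -0.00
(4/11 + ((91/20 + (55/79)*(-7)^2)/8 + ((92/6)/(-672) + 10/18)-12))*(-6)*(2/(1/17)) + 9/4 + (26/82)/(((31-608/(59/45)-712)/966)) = 287745968093641/224592389560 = 1281.19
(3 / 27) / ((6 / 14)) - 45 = -44.74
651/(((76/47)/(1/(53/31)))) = 948507/4028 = 235.48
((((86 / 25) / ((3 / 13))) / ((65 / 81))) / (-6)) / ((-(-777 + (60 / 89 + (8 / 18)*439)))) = -0.01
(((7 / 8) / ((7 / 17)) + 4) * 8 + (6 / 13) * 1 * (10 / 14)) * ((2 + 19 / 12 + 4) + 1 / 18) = 1234475 / 3276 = 376.82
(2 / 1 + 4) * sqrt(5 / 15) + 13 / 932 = 13 / 932 + 2 * sqrt(3) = 3.48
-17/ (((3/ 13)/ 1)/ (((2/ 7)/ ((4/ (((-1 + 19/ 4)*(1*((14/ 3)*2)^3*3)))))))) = -48128.89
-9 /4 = -2.25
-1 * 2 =-2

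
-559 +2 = -557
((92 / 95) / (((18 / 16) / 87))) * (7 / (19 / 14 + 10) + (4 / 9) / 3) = 23350336 / 407835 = 57.25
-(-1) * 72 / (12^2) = 1 / 2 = 0.50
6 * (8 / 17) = 48 / 17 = 2.82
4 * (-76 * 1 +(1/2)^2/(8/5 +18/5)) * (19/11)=-150081/286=-524.76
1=1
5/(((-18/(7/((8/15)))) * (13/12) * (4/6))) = -525/104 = -5.05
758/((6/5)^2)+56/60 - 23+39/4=92533/180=514.07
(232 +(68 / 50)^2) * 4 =584624 / 625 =935.40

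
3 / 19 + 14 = 269 / 19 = 14.16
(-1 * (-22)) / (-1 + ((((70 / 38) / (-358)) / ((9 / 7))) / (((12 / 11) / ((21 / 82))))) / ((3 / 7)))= -1325247264 / 60370567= -21.95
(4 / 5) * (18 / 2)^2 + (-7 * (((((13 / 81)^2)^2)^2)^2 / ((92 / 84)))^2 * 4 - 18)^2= 933606343720141419880164432778922972829737058464519007840991879561933658451962135857067016771160220234958069358872350674815893144 / 2401250884053861676646513263889235106468278853648740895352388004526279296344843777788017042089826372727981376329181763391088405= 388.80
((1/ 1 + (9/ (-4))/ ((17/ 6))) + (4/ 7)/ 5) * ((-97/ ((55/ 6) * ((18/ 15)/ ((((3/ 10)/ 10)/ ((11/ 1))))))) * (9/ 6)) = -332613/ 28798000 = -0.01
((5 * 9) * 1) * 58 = 2610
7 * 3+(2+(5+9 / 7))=205 / 7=29.29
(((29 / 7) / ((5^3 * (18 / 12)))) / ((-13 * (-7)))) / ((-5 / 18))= -348 / 398125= -0.00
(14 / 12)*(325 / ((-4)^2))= 2275 / 96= 23.70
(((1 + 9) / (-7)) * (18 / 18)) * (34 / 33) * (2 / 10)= -68 / 231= -0.29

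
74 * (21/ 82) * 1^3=777/ 41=18.95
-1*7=-7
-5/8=-0.62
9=9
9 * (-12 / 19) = -108 / 19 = -5.68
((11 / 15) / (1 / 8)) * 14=1232 / 15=82.13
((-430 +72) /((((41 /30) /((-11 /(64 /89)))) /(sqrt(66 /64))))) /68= 2628615*sqrt(66) /356864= 59.84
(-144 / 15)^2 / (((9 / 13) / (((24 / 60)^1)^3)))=26624 / 3125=8.52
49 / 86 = 0.57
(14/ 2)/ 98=1/ 14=0.07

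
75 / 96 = 25 / 32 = 0.78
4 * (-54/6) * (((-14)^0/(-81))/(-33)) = -4/297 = -0.01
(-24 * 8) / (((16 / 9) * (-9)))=12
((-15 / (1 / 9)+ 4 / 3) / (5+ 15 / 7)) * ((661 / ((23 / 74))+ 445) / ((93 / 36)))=-332062486 / 17825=-18629.03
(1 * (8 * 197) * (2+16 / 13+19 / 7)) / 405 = 23.13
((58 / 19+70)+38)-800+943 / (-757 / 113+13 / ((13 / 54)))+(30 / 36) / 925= -15082976927 / 22545210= -669.01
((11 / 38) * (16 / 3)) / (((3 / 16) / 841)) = 1184128 / 171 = 6924.73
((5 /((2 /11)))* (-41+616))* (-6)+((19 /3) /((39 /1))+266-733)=-11154995 /117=-95341.84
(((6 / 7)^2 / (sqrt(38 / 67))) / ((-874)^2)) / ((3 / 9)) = 27 * sqrt(2546) / 355584278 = 0.00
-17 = -17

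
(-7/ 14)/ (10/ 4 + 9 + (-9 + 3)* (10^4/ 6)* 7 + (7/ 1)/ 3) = 3/ 419917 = 0.00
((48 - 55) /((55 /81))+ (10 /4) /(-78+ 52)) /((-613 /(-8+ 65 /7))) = 267831 /12272260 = 0.02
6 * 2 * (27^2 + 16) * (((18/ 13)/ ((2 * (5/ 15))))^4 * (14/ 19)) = 66515155560/ 542659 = 122572.66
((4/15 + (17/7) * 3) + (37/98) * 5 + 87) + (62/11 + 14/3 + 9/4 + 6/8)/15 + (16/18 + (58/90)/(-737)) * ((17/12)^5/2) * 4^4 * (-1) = -580507375517/1053055080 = -551.26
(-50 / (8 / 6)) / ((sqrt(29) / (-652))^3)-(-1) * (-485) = -485 + 10393792800 * sqrt(29) / 841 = 66553958.76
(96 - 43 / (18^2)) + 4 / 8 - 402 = -99025 / 324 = -305.63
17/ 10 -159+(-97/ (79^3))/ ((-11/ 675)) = -8530399067/ 54234290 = -157.29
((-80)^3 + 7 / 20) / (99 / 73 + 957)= -249173163 / 466400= -534.25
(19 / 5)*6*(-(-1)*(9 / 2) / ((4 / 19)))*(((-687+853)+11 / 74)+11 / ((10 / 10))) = 127773423 / 1480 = 86333.39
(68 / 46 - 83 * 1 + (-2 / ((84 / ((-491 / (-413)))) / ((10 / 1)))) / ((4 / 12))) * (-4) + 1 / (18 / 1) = 329.54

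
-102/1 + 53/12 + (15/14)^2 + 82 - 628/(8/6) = -71359/147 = -485.44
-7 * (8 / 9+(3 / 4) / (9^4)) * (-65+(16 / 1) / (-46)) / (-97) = -9091313 / 2168532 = -4.19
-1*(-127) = 127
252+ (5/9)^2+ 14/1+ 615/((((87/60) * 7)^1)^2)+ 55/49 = 912591994/3337929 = 273.40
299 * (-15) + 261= -4224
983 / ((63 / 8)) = 7864 / 63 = 124.83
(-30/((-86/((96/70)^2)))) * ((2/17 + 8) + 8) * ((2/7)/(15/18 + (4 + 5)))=22726656/73966235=0.31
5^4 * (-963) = -601875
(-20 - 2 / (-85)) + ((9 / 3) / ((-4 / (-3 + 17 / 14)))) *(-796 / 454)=-12061113 / 540260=-22.32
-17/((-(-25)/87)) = -1479/25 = -59.16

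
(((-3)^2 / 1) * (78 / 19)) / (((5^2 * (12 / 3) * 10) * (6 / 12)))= 351 / 4750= 0.07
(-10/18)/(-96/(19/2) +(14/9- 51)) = 95/10183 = 0.01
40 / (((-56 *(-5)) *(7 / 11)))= 11 / 49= 0.22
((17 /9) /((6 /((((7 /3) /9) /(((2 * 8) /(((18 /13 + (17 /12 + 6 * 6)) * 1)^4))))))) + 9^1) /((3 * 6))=159870218828276231 /248684321193984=642.86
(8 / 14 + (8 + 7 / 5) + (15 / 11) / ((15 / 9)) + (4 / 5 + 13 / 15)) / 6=14387 / 6930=2.08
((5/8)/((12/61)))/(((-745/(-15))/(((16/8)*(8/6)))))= 305/1788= 0.17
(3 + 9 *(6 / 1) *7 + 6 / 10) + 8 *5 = 2108 / 5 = 421.60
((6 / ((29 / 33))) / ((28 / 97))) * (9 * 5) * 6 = 1296405 / 203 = 6386.23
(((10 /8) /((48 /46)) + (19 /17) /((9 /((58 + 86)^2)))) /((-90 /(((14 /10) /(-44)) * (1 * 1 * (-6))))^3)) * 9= -1442126693 /6516576000000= -0.00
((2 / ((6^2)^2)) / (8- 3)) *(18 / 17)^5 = 2916 / 7099285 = 0.00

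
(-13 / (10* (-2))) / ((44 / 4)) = 13 / 220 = 0.06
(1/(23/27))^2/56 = 729/29624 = 0.02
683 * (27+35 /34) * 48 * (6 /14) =393821.24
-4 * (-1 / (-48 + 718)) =2 / 335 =0.01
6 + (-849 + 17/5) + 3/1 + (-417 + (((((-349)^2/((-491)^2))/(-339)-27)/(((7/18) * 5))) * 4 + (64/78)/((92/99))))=-372971556237796/285089131145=-1308.26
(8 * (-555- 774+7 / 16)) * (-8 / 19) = 85028 / 19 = 4475.16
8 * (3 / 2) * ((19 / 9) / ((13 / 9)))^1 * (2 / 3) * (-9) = -1368 / 13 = -105.23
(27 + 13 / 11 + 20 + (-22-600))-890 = -1463.82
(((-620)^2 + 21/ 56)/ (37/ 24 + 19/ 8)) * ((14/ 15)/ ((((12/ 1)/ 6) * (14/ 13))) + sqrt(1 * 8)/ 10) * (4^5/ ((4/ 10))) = 2361755904 * sqrt(2)/ 47 + 5117137792/ 47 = 179939681.33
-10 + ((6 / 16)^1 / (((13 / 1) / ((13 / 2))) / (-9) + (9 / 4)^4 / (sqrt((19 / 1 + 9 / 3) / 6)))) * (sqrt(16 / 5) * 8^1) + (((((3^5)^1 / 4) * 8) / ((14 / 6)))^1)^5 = 155713536 * sqrt(5) / 52287348095 + 1632586752 * sqrt(165) / 52287348095 + 6588516226860698 / 16807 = 392010247329.54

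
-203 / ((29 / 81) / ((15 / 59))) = -8505 / 59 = -144.15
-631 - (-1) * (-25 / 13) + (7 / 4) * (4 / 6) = -49277 / 78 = -631.76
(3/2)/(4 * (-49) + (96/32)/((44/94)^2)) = -726/88237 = -0.01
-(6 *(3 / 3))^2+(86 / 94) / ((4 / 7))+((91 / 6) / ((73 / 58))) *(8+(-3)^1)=1064387 / 41172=25.85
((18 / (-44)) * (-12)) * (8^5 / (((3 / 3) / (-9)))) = -15925248 / 11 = -1447749.82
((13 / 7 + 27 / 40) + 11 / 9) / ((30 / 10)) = 9461 / 7560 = 1.25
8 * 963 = 7704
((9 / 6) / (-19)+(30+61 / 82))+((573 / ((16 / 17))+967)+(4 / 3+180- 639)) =42956333 / 37392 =1148.81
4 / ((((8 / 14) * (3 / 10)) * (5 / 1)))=4.67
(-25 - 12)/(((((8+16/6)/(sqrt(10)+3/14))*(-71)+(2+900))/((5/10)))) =-59660613/2758151692 - 6178704*sqrt(10)/3447689615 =-0.03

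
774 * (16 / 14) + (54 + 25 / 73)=479785 / 511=938.91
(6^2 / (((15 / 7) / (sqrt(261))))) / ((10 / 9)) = 244.27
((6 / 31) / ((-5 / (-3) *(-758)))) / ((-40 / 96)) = 108 / 293725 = 0.00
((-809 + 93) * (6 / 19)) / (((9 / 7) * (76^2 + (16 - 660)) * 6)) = -1253 / 219393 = -0.01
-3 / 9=-0.33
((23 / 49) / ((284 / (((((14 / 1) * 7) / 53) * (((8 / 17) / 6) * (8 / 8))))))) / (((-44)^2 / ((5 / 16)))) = 115 / 2972348544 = 0.00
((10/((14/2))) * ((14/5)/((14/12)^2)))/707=144/34643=0.00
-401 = -401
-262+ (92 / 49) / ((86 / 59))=-260.71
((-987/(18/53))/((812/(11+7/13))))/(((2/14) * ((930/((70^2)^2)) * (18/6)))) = -261663981250/105183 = -2487702.21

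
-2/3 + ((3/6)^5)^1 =-61/96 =-0.64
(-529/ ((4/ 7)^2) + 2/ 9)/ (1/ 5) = -1166285/ 144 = -8099.20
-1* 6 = -6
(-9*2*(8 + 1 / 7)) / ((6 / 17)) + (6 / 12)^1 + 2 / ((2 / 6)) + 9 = -5597 / 14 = -399.79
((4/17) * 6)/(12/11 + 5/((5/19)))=264/3757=0.07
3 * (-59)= -177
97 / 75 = 1.29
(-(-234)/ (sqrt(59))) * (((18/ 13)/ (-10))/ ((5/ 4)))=-648 * sqrt(59)/ 1475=-3.37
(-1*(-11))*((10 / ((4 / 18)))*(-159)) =-78705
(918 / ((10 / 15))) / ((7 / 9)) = 12393 / 7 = 1770.43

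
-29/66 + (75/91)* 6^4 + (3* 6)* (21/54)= 6454603/6006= 1074.69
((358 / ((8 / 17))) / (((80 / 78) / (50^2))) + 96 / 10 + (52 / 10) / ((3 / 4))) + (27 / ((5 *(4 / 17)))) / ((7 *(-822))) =106698991411 / 57540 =1854344.65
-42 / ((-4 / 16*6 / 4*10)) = 56 / 5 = 11.20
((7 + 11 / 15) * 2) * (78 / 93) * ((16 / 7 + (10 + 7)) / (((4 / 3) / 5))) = 203580 / 217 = 938.16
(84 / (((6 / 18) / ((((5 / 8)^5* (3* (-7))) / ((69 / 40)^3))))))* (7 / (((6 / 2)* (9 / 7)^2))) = -6565234375 / 47305296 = -138.78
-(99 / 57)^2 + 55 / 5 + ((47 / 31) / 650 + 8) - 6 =72637567 / 7274150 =9.99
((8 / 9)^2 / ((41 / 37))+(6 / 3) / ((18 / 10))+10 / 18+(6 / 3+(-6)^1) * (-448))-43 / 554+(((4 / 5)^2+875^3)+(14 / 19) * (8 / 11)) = 6440065109679640921 / 9613132650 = 669923670.48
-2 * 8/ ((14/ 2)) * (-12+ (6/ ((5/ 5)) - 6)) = 192/ 7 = 27.43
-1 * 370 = -370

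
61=61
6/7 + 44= 314/7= 44.86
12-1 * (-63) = 75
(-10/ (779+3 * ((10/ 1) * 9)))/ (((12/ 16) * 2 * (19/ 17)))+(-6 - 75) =-4843573/ 59793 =-81.01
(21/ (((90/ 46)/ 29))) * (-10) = -9338/ 3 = -3112.67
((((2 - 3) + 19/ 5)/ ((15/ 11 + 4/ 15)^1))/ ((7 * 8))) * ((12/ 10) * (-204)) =-10098/ 1345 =-7.51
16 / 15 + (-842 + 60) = -11714 / 15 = -780.93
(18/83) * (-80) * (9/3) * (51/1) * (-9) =1982880/83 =23890.12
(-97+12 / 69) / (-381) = 2227 / 8763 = 0.25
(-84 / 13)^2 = 7056 / 169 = 41.75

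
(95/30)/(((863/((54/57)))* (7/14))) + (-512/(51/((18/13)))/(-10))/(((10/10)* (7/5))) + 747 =748.00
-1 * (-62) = 62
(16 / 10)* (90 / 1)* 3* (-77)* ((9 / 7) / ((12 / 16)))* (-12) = 684288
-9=-9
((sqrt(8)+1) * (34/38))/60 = 0.06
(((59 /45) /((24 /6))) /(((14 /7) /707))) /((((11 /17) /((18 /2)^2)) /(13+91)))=82967157 /55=1508493.76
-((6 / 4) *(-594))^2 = -793881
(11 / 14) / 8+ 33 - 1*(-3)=4043 / 112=36.10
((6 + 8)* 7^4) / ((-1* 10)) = -16807 / 5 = -3361.40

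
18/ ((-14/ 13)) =-117/ 7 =-16.71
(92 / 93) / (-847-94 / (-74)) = -851 / 727539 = -0.00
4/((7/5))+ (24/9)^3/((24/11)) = 6548/567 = 11.55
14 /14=1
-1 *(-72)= 72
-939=-939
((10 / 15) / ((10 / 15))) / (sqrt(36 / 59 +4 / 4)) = sqrt(5605) / 95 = 0.79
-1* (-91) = 91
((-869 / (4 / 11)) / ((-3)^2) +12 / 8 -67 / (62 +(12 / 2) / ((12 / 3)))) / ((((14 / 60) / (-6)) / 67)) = 58000895 / 127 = 456699.96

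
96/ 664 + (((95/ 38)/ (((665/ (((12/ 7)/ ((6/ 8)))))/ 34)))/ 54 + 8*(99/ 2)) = 826515848/ 2086371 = 396.15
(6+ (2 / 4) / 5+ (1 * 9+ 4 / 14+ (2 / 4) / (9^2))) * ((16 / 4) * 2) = 349088 / 2835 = 123.14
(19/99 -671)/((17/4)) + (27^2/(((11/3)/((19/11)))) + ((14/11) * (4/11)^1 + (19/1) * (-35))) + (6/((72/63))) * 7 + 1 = -32672569/74052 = -441.21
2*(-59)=-118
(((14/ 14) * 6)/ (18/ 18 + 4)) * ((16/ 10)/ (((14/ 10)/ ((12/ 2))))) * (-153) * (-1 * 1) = 44064/ 35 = 1258.97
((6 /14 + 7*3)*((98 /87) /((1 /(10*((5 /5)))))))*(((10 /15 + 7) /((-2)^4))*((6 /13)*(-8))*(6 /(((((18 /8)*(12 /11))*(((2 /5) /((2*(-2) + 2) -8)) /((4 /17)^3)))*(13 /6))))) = 11334400000 /72235839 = 156.91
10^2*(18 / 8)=225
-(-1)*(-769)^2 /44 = 591361 /44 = 13440.02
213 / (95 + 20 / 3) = 639 / 305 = 2.10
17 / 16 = 1.06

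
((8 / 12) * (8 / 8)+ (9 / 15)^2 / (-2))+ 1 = 223 / 150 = 1.49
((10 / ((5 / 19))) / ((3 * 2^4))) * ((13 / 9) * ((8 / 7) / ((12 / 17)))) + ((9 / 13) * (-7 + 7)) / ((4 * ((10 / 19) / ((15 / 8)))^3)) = 4199 / 2268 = 1.85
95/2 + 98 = 145.50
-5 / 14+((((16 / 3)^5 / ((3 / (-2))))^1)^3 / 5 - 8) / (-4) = 32281802173545071563 / 27119434230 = 1190356771.45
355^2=126025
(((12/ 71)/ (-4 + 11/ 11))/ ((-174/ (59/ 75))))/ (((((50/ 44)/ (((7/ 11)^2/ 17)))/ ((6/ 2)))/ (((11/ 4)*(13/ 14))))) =5369/ 131261250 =0.00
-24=-24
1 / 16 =0.06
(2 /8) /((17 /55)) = 55 /68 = 0.81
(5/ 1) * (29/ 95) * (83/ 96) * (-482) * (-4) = 580087/ 228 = 2544.24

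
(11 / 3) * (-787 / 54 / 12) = -8657 / 1944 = -4.45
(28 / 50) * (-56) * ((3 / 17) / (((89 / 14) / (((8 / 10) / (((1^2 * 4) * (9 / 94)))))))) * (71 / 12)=-18313456 / 1702125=-10.76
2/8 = 1/4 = 0.25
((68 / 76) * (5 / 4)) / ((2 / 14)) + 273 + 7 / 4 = 5369 / 19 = 282.58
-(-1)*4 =4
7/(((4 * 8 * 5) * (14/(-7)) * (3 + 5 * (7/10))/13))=-7/160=-0.04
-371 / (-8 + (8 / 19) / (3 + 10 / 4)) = 77539 / 1656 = 46.82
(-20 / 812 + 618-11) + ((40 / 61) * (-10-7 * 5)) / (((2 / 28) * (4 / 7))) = -115.98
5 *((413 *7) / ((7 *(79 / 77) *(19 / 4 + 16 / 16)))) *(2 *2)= 2544080 / 1817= 1400.15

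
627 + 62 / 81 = 50849 / 81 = 627.77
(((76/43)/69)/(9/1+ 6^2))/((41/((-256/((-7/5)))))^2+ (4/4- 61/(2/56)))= -0.00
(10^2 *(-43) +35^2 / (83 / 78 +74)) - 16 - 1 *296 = -5381542 / 1171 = -4595.68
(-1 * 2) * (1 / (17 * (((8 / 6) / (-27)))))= 81 / 34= 2.38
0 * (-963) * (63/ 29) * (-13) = 0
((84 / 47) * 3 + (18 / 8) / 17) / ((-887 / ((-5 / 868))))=87795 / 2460651536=0.00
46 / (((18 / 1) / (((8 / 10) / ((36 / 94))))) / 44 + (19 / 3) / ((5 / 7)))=1426920 / 281119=5.08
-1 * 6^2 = -36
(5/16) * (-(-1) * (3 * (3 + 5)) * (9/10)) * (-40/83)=-270/83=-3.25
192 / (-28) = -48 / 7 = -6.86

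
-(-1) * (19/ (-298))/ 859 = -19/ 255982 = -0.00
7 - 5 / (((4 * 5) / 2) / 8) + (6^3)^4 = 2176782339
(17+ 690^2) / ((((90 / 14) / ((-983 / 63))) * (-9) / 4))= 1872092044 / 3645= 513605.50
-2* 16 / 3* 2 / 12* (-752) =12032 / 9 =1336.89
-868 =-868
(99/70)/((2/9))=891/140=6.36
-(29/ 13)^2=-4.98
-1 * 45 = -45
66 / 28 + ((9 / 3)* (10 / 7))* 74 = 639 / 2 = 319.50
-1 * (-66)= 66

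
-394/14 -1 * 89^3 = -4934980/7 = -704997.14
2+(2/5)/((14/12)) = 2.34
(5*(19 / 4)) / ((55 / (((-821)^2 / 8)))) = 12806779 / 352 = 36382.89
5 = 5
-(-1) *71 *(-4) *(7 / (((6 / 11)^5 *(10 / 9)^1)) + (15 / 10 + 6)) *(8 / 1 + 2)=-84643147 / 216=-391866.42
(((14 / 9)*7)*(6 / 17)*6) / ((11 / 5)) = 1960 / 187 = 10.48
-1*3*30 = -90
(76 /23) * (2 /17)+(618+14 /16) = 619.26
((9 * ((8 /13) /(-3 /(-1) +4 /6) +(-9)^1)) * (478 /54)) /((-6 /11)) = 100619 /78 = 1289.99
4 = 4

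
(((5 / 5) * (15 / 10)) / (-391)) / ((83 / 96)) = -144 / 32453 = -0.00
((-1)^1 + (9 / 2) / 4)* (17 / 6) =17 / 48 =0.35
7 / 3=2.33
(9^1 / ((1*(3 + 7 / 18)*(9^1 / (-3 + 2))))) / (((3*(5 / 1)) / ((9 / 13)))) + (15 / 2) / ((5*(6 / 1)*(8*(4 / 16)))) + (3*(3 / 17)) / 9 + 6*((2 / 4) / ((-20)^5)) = 7342439557 / 43139200000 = 0.17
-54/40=-27/20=-1.35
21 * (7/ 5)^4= 50421/ 625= 80.67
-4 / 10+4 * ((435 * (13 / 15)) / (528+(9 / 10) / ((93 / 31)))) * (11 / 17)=649778 / 449055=1.45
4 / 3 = 1.33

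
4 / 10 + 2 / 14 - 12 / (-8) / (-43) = 1529 / 3010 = 0.51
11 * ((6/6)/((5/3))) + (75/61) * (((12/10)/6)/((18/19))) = 12553/1830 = 6.86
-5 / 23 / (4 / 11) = -55 / 92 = -0.60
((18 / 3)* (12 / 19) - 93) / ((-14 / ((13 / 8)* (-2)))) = -22035 / 1064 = -20.71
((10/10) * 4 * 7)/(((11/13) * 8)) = 91/22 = 4.14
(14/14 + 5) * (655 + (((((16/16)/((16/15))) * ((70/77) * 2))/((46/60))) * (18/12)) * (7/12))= 3941.67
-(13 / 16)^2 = -169 / 256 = -0.66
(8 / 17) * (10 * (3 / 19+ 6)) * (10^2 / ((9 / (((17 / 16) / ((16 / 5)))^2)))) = 690625 / 19456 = 35.50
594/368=297/184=1.61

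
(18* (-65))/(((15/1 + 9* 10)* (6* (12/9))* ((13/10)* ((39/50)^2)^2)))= -15625000/5398029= -2.89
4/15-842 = -12626/15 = -841.73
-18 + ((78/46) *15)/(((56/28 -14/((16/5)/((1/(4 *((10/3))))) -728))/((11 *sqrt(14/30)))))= -18 + 441012 *sqrt(105)/47771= 76.60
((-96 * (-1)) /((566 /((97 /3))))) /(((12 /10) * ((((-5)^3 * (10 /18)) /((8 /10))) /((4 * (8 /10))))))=-148992 /884375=-0.17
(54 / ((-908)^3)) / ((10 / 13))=-0.00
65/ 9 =7.22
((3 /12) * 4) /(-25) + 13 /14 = 311 /350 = 0.89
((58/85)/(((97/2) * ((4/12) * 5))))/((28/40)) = 696/57715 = 0.01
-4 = -4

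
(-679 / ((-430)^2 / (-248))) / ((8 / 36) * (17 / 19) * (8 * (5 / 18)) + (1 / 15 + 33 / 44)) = 259155288 / 358123565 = 0.72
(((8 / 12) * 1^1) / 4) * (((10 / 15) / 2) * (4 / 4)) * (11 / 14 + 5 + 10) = 221 / 252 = 0.88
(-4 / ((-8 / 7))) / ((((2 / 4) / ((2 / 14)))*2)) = 1 / 2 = 0.50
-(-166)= 166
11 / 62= 0.18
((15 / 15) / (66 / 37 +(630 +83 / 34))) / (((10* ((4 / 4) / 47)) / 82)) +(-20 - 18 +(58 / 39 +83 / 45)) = -15897669833 / 466745175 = -34.06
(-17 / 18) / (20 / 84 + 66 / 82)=-4879 / 5388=-0.91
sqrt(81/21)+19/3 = 3*sqrt(21)/7+19/3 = 8.30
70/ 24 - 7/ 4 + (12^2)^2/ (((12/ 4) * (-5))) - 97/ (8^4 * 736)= -62459151791/ 45219840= -1381.23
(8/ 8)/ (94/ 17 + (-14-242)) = -17/ 4258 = -0.00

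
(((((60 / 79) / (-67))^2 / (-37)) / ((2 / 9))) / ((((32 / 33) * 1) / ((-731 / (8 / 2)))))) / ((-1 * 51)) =-957825 / 16585382608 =-0.00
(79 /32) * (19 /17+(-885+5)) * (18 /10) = -10623051 /2720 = -3905.53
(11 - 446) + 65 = -370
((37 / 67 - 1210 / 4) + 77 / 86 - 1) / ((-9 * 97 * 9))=290071 / 7545339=0.04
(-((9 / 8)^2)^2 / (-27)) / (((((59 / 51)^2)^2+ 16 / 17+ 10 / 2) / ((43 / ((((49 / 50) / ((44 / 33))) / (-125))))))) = -73634984634375 / 1312368684032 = -56.11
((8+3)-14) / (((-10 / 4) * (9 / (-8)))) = -16 / 15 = -1.07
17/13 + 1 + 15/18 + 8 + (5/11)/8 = 38431/3432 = 11.20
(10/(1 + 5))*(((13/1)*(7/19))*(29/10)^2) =76531/1140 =67.13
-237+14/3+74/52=-18011/78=-230.91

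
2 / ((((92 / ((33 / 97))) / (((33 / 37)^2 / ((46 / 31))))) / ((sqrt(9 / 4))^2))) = 10026423 / 1123959952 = 0.01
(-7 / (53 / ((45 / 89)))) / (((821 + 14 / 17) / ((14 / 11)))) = -24990 / 241637759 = -0.00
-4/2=-2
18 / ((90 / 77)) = 77 / 5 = 15.40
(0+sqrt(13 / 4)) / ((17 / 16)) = 8 * sqrt(13) / 17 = 1.70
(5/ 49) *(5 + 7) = 60/ 49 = 1.22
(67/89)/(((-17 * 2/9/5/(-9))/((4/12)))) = 9045/3026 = 2.99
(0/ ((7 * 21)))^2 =0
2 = 2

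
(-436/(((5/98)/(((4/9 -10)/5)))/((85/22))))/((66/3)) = 15617084/5445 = 2868.15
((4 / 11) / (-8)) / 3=-1 / 66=-0.02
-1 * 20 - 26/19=-406/19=-21.37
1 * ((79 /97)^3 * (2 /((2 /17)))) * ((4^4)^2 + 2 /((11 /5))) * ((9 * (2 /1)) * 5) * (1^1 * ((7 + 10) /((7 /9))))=83203726089756060 /70275821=1183959502.80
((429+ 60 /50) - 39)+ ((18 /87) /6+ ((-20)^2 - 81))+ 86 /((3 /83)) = 1343962 /435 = 3089.57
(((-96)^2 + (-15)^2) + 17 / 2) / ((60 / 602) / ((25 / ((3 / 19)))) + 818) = 540416905 / 46781456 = 11.55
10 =10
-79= -79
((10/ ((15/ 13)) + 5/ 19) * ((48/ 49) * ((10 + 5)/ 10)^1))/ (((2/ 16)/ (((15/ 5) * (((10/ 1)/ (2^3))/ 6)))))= 61080/ 931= 65.61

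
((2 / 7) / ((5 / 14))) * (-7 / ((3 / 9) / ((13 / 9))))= -364 / 15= -24.27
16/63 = 0.25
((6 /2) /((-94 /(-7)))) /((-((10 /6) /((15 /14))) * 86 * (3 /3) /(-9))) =243 /16168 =0.02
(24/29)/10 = 12/145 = 0.08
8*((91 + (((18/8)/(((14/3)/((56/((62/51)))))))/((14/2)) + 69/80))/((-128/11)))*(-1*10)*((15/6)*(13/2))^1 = 1179616295/111104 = 10617.23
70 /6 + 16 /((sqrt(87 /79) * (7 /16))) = 35 /3 + 256 * sqrt(6873) /609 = 46.52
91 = 91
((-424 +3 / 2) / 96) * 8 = -845 / 24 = -35.21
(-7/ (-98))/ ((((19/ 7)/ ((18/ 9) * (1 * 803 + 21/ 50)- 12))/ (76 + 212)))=5741424/ 475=12087.21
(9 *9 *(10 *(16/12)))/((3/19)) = 6840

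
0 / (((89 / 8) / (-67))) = 0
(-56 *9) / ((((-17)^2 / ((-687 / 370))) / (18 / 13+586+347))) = 3025.61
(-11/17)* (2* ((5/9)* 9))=-110/17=-6.47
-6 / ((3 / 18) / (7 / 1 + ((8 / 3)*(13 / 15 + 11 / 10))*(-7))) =1069.60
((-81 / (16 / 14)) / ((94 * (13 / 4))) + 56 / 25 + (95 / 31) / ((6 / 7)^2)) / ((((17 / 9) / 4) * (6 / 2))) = 105335356 / 24149775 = 4.36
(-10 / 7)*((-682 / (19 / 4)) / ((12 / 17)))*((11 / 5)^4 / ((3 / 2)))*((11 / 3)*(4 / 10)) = 14937802352 / 2244375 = 6655.66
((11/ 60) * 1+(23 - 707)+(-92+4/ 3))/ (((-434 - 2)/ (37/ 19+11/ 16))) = 4.68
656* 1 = 656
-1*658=-658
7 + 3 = 10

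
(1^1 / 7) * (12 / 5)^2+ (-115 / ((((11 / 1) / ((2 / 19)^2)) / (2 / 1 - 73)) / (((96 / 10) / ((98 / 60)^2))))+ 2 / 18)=65494619963 / 2145233475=30.53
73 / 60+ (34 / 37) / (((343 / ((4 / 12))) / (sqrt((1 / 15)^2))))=555893 / 456876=1.22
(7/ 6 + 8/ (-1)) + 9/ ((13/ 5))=-263/ 78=-3.37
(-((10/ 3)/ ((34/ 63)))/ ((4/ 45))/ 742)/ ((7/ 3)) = -2025/ 50456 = -0.04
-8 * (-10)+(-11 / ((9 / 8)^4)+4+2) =519190 / 6561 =79.13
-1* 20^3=-8000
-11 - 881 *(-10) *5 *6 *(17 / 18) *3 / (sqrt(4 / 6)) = -11 + 374425 *sqrt(6) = 917139.20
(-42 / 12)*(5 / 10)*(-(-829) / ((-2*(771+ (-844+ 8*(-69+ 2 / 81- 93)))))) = -67149 / 126712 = -0.53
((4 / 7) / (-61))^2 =16 / 182329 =0.00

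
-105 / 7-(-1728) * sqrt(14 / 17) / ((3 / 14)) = -15 + 8064 * sqrt(238) / 17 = 7302.96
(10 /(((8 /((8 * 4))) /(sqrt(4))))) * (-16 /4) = -320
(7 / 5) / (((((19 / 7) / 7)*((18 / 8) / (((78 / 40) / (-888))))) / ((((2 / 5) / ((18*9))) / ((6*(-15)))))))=4459 / 46123830000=0.00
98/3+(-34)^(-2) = 113291/3468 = 32.67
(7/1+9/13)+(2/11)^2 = 12152/1573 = 7.73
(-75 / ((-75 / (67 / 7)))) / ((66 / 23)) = 1541 / 462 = 3.34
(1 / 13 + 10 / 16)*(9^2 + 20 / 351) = 2076923 / 36504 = 56.90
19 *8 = 152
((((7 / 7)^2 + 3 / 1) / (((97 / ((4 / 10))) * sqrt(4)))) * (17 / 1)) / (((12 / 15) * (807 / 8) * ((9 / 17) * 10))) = 1156 / 3522555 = 0.00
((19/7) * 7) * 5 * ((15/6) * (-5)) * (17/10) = -8075/4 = -2018.75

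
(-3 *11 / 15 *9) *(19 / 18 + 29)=-5951 / 10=-595.10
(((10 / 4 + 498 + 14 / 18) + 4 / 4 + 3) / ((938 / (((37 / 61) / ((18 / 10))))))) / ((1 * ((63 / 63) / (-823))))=-1384759225 / 9269316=-149.39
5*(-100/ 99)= -500/ 99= -5.05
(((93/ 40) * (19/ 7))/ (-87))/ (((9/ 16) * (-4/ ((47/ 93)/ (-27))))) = -893/ 1479870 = -0.00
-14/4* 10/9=-35/9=-3.89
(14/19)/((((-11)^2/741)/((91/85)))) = 4.83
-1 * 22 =-22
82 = 82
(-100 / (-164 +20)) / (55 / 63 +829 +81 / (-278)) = 24325 / 29058586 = 0.00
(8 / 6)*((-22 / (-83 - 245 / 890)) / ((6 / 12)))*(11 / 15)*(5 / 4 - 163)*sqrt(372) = -111480688*sqrt(93) / 667035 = -1611.73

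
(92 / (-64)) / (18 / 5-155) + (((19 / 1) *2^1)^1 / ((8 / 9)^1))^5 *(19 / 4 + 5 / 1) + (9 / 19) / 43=3526655964308505169 / 2533249024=1392147369.21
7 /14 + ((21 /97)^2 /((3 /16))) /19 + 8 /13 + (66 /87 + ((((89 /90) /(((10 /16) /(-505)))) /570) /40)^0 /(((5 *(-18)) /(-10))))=2424184813 /1213140006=2.00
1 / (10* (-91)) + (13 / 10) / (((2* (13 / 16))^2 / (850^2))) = 323679999 / 910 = 355692.31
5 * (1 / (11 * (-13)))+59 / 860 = 4137 / 122980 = 0.03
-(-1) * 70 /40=7 /4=1.75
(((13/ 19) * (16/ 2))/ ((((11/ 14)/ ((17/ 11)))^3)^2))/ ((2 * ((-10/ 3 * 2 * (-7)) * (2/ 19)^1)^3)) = 1049063958406737/ 784607094180250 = 1.34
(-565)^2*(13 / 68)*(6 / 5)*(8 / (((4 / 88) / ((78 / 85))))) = 11827717.04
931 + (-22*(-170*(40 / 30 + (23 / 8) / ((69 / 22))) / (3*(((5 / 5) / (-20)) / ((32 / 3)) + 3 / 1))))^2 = 877894.37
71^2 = 5041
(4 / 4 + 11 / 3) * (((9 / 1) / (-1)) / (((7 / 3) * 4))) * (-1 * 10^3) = 4500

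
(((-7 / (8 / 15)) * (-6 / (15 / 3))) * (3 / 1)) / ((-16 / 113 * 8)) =-21357 / 512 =-41.71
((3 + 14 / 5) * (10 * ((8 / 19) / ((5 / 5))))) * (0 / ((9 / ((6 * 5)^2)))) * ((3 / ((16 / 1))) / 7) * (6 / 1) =0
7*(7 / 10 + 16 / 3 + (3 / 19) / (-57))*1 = 42.21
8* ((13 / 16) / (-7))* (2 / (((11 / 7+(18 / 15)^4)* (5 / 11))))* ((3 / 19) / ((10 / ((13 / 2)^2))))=-1812525 / 2423944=-0.75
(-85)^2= 7225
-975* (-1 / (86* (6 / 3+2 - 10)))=-325 / 172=-1.89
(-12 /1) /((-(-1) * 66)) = -2 /11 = -0.18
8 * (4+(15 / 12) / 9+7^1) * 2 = 1604 / 9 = 178.22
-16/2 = -8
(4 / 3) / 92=1 / 69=0.01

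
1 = 1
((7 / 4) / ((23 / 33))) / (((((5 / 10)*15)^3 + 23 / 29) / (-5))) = -66990 / 2255357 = -0.03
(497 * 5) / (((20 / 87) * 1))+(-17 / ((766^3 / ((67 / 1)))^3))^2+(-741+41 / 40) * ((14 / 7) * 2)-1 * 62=321000298164921059856519570733963231686639711482044494173 / 41218089481040474566988266432194152646319533731348480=7787.85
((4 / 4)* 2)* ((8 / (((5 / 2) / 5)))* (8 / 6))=128 / 3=42.67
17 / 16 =1.06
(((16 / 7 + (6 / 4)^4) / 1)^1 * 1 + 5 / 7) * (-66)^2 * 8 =280962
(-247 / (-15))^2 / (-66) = -61009 / 14850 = -4.11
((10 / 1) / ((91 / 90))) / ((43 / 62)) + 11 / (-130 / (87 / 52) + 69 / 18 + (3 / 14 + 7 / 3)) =799134671 / 56652414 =14.11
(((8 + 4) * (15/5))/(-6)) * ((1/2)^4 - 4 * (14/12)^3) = 2717/72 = 37.74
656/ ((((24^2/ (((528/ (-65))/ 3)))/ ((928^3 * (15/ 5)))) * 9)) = -821492004.90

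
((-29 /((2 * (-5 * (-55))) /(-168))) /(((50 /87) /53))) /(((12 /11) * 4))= 936033 /5000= 187.21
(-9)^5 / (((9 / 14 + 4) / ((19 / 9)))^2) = -51581124 / 4225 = -12208.55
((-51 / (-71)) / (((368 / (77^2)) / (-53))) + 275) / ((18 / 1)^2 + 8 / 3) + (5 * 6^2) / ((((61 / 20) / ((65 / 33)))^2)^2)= 30.27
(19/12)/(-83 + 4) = -19/948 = -0.02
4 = 4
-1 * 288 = -288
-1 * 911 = -911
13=13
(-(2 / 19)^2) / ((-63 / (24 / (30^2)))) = 8 / 1705725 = 0.00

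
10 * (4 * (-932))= -37280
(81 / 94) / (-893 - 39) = -81 / 87608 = -0.00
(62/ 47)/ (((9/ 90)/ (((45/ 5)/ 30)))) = 186/ 47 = 3.96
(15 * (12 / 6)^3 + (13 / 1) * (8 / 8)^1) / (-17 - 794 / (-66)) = -4389 / 164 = -26.76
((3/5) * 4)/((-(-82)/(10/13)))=12/533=0.02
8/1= 8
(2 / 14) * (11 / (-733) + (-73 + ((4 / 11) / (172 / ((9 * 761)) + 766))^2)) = -44563760357769518748 / 4272359026558589659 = -10.43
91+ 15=106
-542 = -542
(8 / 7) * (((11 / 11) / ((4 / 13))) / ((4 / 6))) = 39 / 7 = 5.57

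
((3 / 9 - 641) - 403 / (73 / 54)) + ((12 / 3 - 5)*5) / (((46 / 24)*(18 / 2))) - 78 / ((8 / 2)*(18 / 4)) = -4751903 / 5037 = -943.40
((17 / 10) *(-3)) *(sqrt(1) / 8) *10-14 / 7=-67 / 8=-8.38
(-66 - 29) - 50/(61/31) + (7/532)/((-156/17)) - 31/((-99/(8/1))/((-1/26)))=-2876050237/23866128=-120.51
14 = 14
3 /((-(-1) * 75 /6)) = 6 /25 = 0.24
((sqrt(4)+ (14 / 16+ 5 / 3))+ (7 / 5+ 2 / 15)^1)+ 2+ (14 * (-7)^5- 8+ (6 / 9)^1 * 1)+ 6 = -28234951 / 120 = -235291.26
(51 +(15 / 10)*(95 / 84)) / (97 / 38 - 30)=-56069 / 29204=-1.92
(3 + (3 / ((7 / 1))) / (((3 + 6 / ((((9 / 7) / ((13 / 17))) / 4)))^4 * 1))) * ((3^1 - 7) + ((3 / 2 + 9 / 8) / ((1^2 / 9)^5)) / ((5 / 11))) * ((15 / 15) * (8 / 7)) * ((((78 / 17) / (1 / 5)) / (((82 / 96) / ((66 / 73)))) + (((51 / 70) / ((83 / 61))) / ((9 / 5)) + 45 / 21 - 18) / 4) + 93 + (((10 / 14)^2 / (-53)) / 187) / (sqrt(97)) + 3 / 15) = 2897310016545518911143468165751 / 21815817554997468951725 - 862805812679081595480 * sqrt(97) / 1390544860074089834807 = 132807760.97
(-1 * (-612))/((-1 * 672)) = -51/56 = -0.91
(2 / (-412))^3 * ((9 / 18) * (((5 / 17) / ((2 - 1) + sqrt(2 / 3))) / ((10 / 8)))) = -0.00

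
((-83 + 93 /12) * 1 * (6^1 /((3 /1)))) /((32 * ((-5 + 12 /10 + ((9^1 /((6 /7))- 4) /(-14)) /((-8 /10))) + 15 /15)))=10535 /4972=2.12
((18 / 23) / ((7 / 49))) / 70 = 9 / 115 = 0.08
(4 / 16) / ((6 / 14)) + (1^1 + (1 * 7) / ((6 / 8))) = 131 / 12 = 10.92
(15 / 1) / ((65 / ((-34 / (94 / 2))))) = -102 / 611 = -0.17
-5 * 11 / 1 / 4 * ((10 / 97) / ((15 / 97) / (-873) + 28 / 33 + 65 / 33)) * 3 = -2640825 / 1749964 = -1.51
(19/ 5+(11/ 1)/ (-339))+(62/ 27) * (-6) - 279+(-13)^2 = -120.01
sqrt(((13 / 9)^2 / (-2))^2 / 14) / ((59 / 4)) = 169*sqrt(14) / 33453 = 0.02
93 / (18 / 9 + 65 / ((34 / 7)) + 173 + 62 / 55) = 0.49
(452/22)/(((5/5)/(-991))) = -223966/11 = -20360.55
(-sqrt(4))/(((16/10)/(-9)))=45/4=11.25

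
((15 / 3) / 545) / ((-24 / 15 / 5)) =-25 / 872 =-0.03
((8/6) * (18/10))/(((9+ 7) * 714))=1/4760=0.00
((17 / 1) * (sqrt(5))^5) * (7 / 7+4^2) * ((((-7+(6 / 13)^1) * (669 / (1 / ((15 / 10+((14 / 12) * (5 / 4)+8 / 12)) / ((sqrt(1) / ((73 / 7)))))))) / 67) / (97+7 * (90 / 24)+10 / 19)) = -16525604466375 * sqrt(5) / 114708958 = -322140.27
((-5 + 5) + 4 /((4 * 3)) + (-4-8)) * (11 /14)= -55 /6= -9.17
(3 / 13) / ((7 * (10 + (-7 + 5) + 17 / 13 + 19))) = 3 / 2576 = 0.00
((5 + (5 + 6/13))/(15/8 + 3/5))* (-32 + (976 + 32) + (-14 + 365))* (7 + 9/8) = 45573.74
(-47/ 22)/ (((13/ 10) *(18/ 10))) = -1175/ 1287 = -0.91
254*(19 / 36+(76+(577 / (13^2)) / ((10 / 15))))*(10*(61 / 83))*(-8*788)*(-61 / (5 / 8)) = 11838865347928832 / 126243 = 93778390468.61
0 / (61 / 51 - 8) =0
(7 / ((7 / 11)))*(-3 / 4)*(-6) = 99 / 2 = 49.50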